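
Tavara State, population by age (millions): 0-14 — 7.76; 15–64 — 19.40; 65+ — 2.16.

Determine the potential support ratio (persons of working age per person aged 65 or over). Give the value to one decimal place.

Potential support ratio: 9.0

Potential support ratio = 19.40 / 2.16 = 9.0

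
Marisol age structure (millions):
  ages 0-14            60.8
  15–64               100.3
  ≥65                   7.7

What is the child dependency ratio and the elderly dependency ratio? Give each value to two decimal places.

Youth dependency ratio: 60.62
Old-age dependency ratio: 7.68

Youth dependency ratio = 60.8 / 100.3 × 100 = 60.62
Old-age dependency ratio = 7.7 / 100.3 × 100 = 7.68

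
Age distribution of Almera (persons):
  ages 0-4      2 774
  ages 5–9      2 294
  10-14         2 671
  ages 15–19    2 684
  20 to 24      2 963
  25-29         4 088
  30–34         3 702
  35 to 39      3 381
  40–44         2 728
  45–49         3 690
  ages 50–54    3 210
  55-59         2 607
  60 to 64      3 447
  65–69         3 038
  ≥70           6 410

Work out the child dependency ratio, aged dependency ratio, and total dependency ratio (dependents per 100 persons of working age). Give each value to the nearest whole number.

0–14: 2 774 + 2 294 + 2 671 = 7 739
15–64: 2 684 + 2 963 + 4 088 + 3 702 + 3 381 + 2 728 + 3 690 + 3 210 + 2 607 + 3 447 = 32 500
65+: 3 038 + 6 410 = 9 448
Youth dependency ratio = 7 739 / 32 500 × 100 = 24
Old-age dependency ratio = 9 448 / 32 500 × 100 = 29
Total dependency ratio = (7 739 + 9 448) / 32 500 × 100 = 17 187 / 32 500 × 100 = 53

Youth dependency ratio: 24
Old-age dependency ratio: 29
Total dependency ratio: 53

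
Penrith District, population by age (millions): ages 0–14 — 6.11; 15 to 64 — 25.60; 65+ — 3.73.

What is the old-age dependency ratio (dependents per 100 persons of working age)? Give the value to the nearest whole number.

Old-age dependency ratio = 3.73 / 25.60 × 100 = 15

Old-age dependency ratio: 15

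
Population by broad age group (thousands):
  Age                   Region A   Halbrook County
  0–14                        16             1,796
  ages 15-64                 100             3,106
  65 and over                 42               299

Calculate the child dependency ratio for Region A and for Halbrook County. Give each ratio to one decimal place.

Region A: 16 / 100 × 100 = 16.0
Halbrook County: 1,796 / 3,106 × 100 = 57.8

Region A: 16.0
Halbrook County: 57.8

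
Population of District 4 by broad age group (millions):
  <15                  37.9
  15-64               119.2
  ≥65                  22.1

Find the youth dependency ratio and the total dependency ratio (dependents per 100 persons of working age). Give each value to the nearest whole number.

Youth dependency ratio: 32
Total dependency ratio: 50

Youth dependency ratio = 37.9 / 119.2 × 100 = 32
Total dependency ratio = (37.9 + 22.1) / 119.2 × 100 = 60.0 / 119.2 × 100 = 50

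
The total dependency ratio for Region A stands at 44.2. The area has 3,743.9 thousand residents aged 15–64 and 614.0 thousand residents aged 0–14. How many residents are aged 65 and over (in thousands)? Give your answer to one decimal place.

Aged 65 and over: 1,040.8

Total dependency ratio = (youth + elderly) / working-age × 100
44.2 = (614.0 + E) / 3,743.9 × 100
⇒ 1,040.8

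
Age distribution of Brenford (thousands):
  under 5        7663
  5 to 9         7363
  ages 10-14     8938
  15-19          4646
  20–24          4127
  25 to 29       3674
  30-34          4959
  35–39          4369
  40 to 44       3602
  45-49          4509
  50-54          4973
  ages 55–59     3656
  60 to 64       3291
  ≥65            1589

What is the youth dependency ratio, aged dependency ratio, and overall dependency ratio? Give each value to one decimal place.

0–14: 7663 + 7363 + 8938 = 23964
15–64: 4646 + 4127 + 3674 + 4959 + 4369 + 3602 + 4509 + 4973 + 3656 + 3291 = 41806
65+: 1589
Youth dependency ratio = 23964 / 41806 × 100 = 57.3
Old-age dependency ratio = 1589 / 41806 × 100 = 3.8
Total dependency ratio = (23964 + 1589) / 41806 × 100 = 25553 / 41806 × 100 = 61.1

Youth dependency ratio: 57.3
Old-age dependency ratio: 3.8
Total dependency ratio: 61.1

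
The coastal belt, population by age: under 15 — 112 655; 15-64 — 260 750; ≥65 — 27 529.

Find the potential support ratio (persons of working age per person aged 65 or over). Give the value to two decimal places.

Potential support ratio = 260 750 / 27 529 = 9.47

Potential support ratio: 9.47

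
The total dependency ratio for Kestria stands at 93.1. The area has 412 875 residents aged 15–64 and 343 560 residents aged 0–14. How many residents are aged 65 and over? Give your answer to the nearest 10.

Aged 65 and over: 40 830

Total dependency ratio = (youth + elderly) / working-age × 100
93.1 = (343 560 + E) / 412 875 × 100
⇒ 40 830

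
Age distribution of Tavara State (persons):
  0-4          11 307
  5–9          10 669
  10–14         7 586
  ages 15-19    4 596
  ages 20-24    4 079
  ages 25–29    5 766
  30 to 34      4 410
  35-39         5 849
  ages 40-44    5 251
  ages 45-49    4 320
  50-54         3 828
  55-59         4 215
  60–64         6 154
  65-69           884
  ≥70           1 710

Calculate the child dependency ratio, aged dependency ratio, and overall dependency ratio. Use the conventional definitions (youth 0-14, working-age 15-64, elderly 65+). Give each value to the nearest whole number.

0–14: 11 307 + 10 669 + 7 586 = 29 562
15–64: 4 596 + 4 079 + 5 766 + 4 410 + 5 849 + 5 251 + 4 320 + 3 828 + 4 215 + 6 154 = 48 468
65+: 884 + 1 710 = 2 594
Youth dependency ratio = 29 562 / 48 468 × 100 = 61
Old-age dependency ratio = 2 594 / 48 468 × 100 = 5
Total dependency ratio = (29 562 + 2 594) / 48 468 × 100 = 32 156 / 48 468 × 100 = 66

Youth dependency ratio: 61
Old-age dependency ratio: 5
Total dependency ratio: 66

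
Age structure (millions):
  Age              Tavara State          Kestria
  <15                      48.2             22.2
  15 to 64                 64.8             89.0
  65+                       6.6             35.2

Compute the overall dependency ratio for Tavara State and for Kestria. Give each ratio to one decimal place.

Tavara State: (48.2 + 6.6) / 64.8 × 100 = 54.8 / 64.8 × 100 = 84.6
Kestria: (22.2 + 35.2) / 89.0 × 100 = 57.4 / 89.0 × 100 = 64.5

Tavara State: 84.6
Kestria: 64.5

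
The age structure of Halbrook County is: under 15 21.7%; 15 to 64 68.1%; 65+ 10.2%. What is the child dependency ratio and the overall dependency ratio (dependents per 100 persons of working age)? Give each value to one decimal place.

Youth dependency ratio: 31.9
Total dependency ratio: 46.8

Youth dependency ratio = 21.7 / 68.1 × 100 = 31.9
Total dependency ratio = (21.7 + 10.2) / 68.1 × 100 = 31.9 / 68.1 × 100 = 46.8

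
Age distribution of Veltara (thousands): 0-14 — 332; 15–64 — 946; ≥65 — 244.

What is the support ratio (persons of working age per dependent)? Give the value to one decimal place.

Support ratio: 1.6

Support ratio = 946 / (332 + 244) = 946 / 576 = 1.6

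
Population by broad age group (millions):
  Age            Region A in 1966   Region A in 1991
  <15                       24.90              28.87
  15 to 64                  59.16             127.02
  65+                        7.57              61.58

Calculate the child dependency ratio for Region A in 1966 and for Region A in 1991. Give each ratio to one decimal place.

Region A in 1966: 24.90 / 59.16 × 100 = 42.1
Region A in 1991: 28.87 / 127.02 × 100 = 22.7

Region A in 1966: 42.1
Region A in 1991: 22.7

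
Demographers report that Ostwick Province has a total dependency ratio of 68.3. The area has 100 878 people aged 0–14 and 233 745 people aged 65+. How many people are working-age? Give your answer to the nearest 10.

Total dependency ratio = (youth + elderly) / working-age × 100
68.3 = (100 878 + 233 745) / W × 100
⇒ 489 930

Working-age: 489 930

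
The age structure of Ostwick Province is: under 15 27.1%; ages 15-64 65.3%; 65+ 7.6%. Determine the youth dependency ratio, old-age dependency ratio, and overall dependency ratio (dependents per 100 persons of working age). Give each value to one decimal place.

Youth dependency ratio: 41.5
Old-age dependency ratio: 11.6
Total dependency ratio: 53.1

Youth dependency ratio = 27.1 / 65.3 × 100 = 41.5
Old-age dependency ratio = 7.6 / 65.3 × 100 = 11.6
Total dependency ratio = (27.1 + 7.6) / 65.3 × 100 = 34.7 / 65.3 × 100 = 53.1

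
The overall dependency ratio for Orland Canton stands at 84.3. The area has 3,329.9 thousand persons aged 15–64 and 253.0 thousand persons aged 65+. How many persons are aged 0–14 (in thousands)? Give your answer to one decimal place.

Aged 0–14: 2,554.1

Total dependency ratio = (youth + elderly) / working-age × 100
84.3 = (Y + 253.0) / 3,329.9 × 100
⇒ 2,554.1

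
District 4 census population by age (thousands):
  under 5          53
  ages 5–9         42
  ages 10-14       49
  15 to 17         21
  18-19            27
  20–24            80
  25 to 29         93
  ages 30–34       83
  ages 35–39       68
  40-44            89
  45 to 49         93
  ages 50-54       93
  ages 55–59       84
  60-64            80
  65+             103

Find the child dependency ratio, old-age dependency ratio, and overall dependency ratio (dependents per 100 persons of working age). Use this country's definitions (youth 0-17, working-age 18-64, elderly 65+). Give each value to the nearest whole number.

0–17: 53 + 42 + 49 + 21 = 165
18–64: 27 + 80 + 93 + 83 + 68 + 89 + 93 + 93 + 84 + 80 = 790
65+: 103
Youth dependency ratio = 165 / 790 × 100 = 21
Old-age dependency ratio = 103 / 790 × 100 = 13
Total dependency ratio = (165 + 103) / 790 × 100 = 268 / 790 × 100 = 34

Youth dependency ratio: 21
Old-age dependency ratio: 13
Total dependency ratio: 34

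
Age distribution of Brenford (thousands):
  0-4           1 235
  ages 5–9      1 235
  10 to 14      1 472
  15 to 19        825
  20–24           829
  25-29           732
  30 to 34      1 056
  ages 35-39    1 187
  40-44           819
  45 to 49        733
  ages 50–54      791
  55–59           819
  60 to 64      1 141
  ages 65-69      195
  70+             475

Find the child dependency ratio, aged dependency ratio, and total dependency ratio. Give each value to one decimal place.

0–14: 1 235 + 1 235 + 1 472 = 3 942
15–64: 825 + 829 + 732 + 1 056 + 1 187 + 819 + 733 + 791 + 819 + 1 141 = 8 932
65+: 195 + 475 = 670
Youth dependency ratio = 3 942 / 8 932 × 100 = 44.1
Old-age dependency ratio = 670 / 8 932 × 100 = 7.5
Total dependency ratio = (3 942 + 670) / 8 932 × 100 = 4 612 / 8 932 × 100 = 51.6

Youth dependency ratio: 44.1
Old-age dependency ratio: 7.5
Total dependency ratio: 51.6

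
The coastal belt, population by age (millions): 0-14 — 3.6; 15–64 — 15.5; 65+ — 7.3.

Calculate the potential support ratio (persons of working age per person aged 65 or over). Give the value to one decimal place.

Potential support ratio = 15.5 / 7.3 = 2.1

Potential support ratio: 2.1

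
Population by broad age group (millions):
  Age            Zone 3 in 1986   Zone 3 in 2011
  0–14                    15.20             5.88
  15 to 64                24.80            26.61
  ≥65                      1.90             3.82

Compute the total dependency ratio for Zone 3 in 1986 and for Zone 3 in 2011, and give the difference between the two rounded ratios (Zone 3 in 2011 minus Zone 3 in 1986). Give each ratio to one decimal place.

Zone 3 in 1986: (15.20 + 1.90) / 24.80 × 100 = 17.10 / 24.80 × 100 = 69.0
Zone 3 in 2011: (5.88 + 3.82) / 26.61 × 100 = 9.70 / 26.61 × 100 = 36.5

Zone 3 in 1986: 69.0
Zone 3 in 2011: 36.5
Difference: -32.5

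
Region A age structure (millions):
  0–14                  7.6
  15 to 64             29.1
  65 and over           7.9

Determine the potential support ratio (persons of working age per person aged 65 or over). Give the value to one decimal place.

Potential support ratio: 3.7

Potential support ratio = 29.1 / 7.9 = 3.7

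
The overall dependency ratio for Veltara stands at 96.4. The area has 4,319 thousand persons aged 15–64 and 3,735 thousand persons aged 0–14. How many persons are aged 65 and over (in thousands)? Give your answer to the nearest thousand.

Aged 65 and over: 429

Total dependency ratio = (youth + elderly) / working-age × 100
96.4 = (3,735 + E) / 4,319 × 100
⇒ 429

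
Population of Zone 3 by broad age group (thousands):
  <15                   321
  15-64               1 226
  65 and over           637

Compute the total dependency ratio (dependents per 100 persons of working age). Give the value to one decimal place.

Total dependency ratio = (321 + 637) / 1 226 × 100 = 958 / 1 226 × 100 = 78.1

Total dependency ratio: 78.1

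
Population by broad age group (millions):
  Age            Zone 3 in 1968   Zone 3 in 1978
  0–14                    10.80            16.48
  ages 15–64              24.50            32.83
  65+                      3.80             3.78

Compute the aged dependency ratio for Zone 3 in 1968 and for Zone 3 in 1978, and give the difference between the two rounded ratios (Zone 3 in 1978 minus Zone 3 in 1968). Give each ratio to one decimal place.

Zone 3 in 1968: 15.5
Zone 3 in 1978: 11.5
Difference: -4.0

Zone 3 in 1968: 3.80 / 24.50 × 100 = 15.5
Zone 3 in 1978: 3.78 / 32.83 × 100 = 11.5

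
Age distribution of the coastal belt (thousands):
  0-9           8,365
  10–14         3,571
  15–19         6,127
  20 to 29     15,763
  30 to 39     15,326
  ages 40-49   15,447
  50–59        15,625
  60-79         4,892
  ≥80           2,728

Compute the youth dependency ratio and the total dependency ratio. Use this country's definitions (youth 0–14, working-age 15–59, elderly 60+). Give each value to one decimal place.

0–14: 8,365 + 3,571 = 11,936
15–59: 6,127 + 15,763 + 15,326 + 15,447 + 15,625 = 68,288
60+: 4,892 + 2,728 = 7,620
Youth dependency ratio = 11,936 / 68,288 × 100 = 17.5
Total dependency ratio = (11,936 + 7,620) / 68,288 × 100 = 19,556 / 68,288 × 100 = 28.6

Youth dependency ratio: 17.5
Total dependency ratio: 28.6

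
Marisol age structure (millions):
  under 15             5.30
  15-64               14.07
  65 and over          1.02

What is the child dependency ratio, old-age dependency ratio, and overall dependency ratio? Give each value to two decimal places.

Youth dependency ratio: 37.67
Old-age dependency ratio: 7.25
Total dependency ratio: 44.92

Youth dependency ratio = 5.30 / 14.07 × 100 = 37.67
Old-age dependency ratio = 1.02 / 14.07 × 100 = 7.25
Total dependency ratio = (5.30 + 1.02) / 14.07 × 100 = 6.32 / 14.07 × 100 = 44.92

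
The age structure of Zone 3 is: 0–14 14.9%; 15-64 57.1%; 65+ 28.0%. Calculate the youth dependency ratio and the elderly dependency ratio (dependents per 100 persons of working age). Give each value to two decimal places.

Youth dependency ratio = 14.9 / 57.1 × 100 = 26.09
Old-age dependency ratio = 28.0 / 57.1 × 100 = 49.04

Youth dependency ratio: 26.09
Old-age dependency ratio: 49.04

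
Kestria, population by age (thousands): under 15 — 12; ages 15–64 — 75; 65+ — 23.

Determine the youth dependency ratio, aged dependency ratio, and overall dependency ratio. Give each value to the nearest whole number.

Youth dependency ratio = 12 / 75 × 100 = 16
Old-age dependency ratio = 23 / 75 × 100 = 31
Total dependency ratio = (12 + 23) / 75 × 100 = 35 / 75 × 100 = 47

Youth dependency ratio: 16
Old-age dependency ratio: 31
Total dependency ratio: 47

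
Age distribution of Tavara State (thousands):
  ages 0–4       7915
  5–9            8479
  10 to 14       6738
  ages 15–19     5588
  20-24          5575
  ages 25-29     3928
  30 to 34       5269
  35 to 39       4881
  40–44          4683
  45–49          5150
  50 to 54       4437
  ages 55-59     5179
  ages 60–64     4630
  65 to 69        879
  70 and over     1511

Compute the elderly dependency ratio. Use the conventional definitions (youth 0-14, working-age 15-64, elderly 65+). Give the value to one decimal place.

0–14: 7915 + 8479 + 6738 = 23132
15–64: 5588 + 5575 + 3928 + 5269 + 4881 + 4683 + 5150 + 4437 + 5179 + 4630 = 49320
65+: 879 + 1511 = 2390
Old-age dependency ratio = 2390 / 49320 × 100 = 4.8

Old-age dependency ratio: 4.8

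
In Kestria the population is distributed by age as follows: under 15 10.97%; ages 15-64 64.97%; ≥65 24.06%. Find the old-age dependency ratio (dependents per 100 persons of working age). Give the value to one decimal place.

Old-age dependency ratio: 37.0

Old-age dependency ratio = 24.06 / 64.97 × 100 = 37.0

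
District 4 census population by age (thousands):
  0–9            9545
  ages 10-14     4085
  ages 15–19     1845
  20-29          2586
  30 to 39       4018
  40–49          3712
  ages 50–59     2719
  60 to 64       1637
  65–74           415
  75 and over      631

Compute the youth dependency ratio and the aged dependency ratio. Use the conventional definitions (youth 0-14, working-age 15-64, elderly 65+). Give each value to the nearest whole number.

0–14: 9545 + 4085 = 13630
15–64: 1845 + 2586 + 4018 + 3712 + 2719 + 1637 = 16517
65+: 415 + 631 = 1046
Youth dependency ratio = 13630 / 16517 × 100 = 83
Old-age dependency ratio = 1046 / 16517 × 100 = 6

Youth dependency ratio: 83
Old-age dependency ratio: 6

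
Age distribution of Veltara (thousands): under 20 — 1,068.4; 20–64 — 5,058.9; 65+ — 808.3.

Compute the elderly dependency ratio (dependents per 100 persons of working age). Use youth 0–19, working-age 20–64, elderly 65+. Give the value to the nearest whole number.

Old-age dependency ratio = 808.3 / 5,058.9 × 100 = 16

Old-age dependency ratio: 16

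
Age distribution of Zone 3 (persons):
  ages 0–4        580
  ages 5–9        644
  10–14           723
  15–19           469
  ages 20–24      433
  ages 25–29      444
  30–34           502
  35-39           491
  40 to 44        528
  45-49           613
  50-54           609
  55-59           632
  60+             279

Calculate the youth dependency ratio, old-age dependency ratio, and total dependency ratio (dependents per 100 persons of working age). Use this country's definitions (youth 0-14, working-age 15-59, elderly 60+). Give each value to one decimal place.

0–14: 580 + 644 + 723 = 1 947
15–59: 469 + 433 + 444 + 502 + 491 + 528 + 613 + 609 + 632 = 4 721
60+: 279
Youth dependency ratio = 1 947 / 4 721 × 100 = 41.2
Old-age dependency ratio = 279 / 4 721 × 100 = 5.9
Total dependency ratio = (1 947 + 279) / 4 721 × 100 = 2 226 / 4 721 × 100 = 47.2

Youth dependency ratio: 41.2
Old-age dependency ratio: 5.9
Total dependency ratio: 47.2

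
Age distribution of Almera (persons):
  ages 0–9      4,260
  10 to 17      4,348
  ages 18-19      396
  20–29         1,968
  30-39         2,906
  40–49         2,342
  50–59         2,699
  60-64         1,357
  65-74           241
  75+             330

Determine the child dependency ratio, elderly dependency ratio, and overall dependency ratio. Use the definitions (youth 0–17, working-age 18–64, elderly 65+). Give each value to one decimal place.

Youth dependency ratio: 73.8
Old-age dependency ratio: 4.9
Total dependency ratio: 78.7

0–17: 4,260 + 4,348 = 8,608
18–64: 396 + 1,968 + 2,906 + 2,342 + 2,699 + 1,357 = 11,668
65+: 241 + 330 = 571
Youth dependency ratio = 8,608 / 11,668 × 100 = 73.8
Old-age dependency ratio = 571 / 11,668 × 100 = 4.9
Total dependency ratio = (8,608 + 571) / 11,668 × 100 = 9,179 / 11,668 × 100 = 78.7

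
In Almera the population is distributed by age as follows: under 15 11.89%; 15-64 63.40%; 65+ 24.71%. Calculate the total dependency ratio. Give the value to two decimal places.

Total dependency ratio = (11.89 + 24.71) / 63.40 × 100 = 36.60 / 63.40 × 100 = 57.73

Total dependency ratio: 57.73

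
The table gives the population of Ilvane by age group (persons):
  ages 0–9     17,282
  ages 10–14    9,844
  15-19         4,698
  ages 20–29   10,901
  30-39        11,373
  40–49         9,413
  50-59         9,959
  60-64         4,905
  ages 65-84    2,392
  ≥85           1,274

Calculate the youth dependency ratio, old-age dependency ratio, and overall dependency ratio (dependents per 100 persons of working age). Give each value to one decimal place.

Youth dependency ratio: 52.9
Old-age dependency ratio: 7.2
Total dependency ratio: 60.1

0–14: 17,282 + 9,844 = 27,126
15–64: 4,698 + 10,901 + 11,373 + 9,413 + 9,959 + 4,905 = 51,249
65+: 2,392 + 1,274 = 3,666
Youth dependency ratio = 27,126 / 51,249 × 100 = 52.9
Old-age dependency ratio = 3,666 / 51,249 × 100 = 7.2
Total dependency ratio = (27,126 + 3,666) / 51,249 × 100 = 30,792 / 51,249 × 100 = 60.1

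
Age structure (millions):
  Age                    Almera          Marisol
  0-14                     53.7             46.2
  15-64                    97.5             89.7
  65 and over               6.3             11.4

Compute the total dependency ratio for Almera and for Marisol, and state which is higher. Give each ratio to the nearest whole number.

Almera: (53.7 + 6.3) / 97.5 × 100 = 60.0 / 97.5 × 100 = 62
Marisol: (46.2 + 11.4) / 89.7 × 100 = 57.6 / 89.7 × 100 = 64

Almera: 62
Marisol: 64
Higher: Marisol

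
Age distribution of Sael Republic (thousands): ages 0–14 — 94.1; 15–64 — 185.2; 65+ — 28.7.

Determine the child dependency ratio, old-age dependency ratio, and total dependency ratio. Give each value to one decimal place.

Youth dependency ratio = 94.1 / 185.2 × 100 = 50.8
Old-age dependency ratio = 28.7 / 185.2 × 100 = 15.5
Total dependency ratio = (94.1 + 28.7) / 185.2 × 100 = 122.8 / 185.2 × 100 = 66.3

Youth dependency ratio: 50.8
Old-age dependency ratio: 15.5
Total dependency ratio: 66.3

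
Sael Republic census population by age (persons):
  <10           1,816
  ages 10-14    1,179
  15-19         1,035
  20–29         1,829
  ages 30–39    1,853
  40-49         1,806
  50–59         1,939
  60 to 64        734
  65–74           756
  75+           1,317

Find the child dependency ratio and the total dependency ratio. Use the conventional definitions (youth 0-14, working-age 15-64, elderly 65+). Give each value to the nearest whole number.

0–14: 1,816 + 1,179 = 2,995
15–64: 1,035 + 1,829 + 1,853 + 1,806 + 1,939 + 734 = 9,196
65+: 756 + 1,317 = 2,073
Youth dependency ratio = 2,995 / 9,196 × 100 = 33
Total dependency ratio = (2,995 + 2,073) / 9,196 × 100 = 5,068 / 9,196 × 100 = 55

Youth dependency ratio: 33
Total dependency ratio: 55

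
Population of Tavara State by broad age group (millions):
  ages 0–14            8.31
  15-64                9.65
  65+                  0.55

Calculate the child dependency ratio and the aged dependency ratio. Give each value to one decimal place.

Youth dependency ratio = 8.31 / 9.65 × 100 = 86.1
Old-age dependency ratio = 0.55 / 9.65 × 100 = 5.7

Youth dependency ratio: 86.1
Old-age dependency ratio: 5.7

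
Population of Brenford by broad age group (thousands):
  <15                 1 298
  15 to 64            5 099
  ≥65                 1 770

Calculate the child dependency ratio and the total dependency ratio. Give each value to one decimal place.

Youth dependency ratio: 25.5
Total dependency ratio: 60.2

Youth dependency ratio = 1 298 / 5 099 × 100 = 25.5
Total dependency ratio = (1 298 + 1 770) / 5 099 × 100 = 3 068 / 5 099 × 100 = 60.2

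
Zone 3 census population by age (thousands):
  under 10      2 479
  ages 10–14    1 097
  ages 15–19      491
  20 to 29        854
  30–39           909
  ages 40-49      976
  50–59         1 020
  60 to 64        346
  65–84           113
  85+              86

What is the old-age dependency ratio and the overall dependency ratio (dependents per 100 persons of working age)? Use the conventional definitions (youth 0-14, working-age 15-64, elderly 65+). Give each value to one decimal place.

0–14: 2 479 + 1 097 = 3 576
15–64: 491 + 854 + 909 + 976 + 1 020 + 346 = 4 596
65+: 113 + 86 = 199
Old-age dependency ratio = 199 / 4 596 × 100 = 4.3
Total dependency ratio = (3 576 + 199) / 4 596 × 100 = 3 775 / 4 596 × 100 = 82.1

Old-age dependency ratio: 4.3
Total dependency ratio: 82.1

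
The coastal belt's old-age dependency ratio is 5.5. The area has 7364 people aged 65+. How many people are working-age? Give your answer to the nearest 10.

Working-age: 133890

Old-age dependency ratio = elderly / working-age × 100
5.5 = 7364 / W × 100
⇒ 133890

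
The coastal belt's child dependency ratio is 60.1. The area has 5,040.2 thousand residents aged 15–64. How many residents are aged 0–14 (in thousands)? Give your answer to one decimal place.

Aged 0–14: 3,029.2

Youth dependency ratio = youth / working-age × 100
60.1 = Y / 5,040.2 × 100
⇒ 3,029.2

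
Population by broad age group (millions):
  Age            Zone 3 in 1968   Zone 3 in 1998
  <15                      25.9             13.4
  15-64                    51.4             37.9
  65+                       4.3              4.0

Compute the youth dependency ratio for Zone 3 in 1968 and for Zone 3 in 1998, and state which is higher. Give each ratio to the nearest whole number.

Zone 3 in 1968: 50
Zone 3 in 1998: 35
Higher: Zone 3 in 1968

Zone 3 in 1968: 25.9 / 51.4 × 100 = 50
Zone 3 in 1998: 13.4 / 37.9 × 100 = 35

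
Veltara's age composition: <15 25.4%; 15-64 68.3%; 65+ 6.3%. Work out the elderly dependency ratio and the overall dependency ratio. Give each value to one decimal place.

Old-age dependency ratio = 6.3 / 68.3 × 100 = 9.2
Total dependency ratio = (25.4 + 6.3) / 68.3 × 100 = 31.7 / 68.3 × 100 = 46.4

Old-age dependency ratio: 9.2
Total dependency ratio: 46.4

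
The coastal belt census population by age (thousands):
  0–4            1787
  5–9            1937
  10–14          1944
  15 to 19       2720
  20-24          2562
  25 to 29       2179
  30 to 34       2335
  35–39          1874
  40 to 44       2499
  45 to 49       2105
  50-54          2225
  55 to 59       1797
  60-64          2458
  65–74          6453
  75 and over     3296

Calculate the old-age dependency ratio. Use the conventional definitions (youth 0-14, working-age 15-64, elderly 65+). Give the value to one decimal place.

Old-age dependency ratio: 42.8

0–14: 1787 + 1937 + 1944 = 5668
15–64: 2720 + 2562 + 2179 + 2335 + 1874 + 2499 + 2105 + 2225 + 1797 + 2458 = 22754
65+: 6453 + 3296 = 9749
Old-age dependency ratio = 9749 / 22754 × 100 = 42.8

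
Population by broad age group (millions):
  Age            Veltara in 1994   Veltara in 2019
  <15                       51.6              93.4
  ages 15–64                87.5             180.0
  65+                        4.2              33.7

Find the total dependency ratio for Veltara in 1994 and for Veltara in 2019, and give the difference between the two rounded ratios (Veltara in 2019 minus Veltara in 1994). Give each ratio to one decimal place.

Veltara in 1994: (51.6 + 4.2) / 87.5 × 100 = 55.8 / 87.5 × 100 = 63.8
Veltara in 2019: (93.4 + 33.7) / 180.0 × 100 = 127.1 / 180.0 × 100 = 70.6

Veltara in 1994: 63.8
Veltara in 2019: 70.6
Difference: +6.8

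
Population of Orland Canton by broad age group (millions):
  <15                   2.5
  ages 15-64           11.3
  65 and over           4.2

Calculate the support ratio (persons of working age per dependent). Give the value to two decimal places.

Support ratio = 11.3 / (2.5 + 4.2) = 11.3 / 6.7 = 1.69

Support ratio: 1.69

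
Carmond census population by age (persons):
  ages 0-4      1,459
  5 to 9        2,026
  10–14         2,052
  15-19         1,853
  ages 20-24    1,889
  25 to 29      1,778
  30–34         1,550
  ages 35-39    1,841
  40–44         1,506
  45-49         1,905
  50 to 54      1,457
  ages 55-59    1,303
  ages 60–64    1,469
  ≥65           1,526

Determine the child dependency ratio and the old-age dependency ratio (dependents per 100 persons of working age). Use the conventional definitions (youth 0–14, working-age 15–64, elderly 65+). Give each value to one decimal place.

0–14: 1,459 + 2,026 + 2,052 = 5,537
15–64: 1,853 + 1,889 + 1,778 + 1,550 + 1,841 + 1,506 + 1,905 + 1,457 + 1,303 + 1,469 = 16,551
65+: 1,526
Youth dependency ratio = 5,537 / 16,551 × 100 = 33.5
Old-age dependency ratio = 1,526 / 16,551 × 100 = 9.2

Youth dependency ratio: 33.5
Old-age dependency ratio: 9.2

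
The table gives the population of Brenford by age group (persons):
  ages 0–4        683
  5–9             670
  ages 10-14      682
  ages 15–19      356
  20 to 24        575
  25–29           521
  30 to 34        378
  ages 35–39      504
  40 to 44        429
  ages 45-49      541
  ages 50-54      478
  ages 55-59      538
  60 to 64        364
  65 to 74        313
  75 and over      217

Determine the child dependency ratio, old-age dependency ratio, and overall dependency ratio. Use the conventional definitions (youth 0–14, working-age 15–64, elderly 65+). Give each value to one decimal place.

Youth dependency ratio: 43.4
Old-age dependency ratio: 11.3
Total dependency ratio: 54.8

0–14: 683 + 670 + 682 = 2 035
15–64: 356 + 575 + 521 + 378 + 504 + 429 + 541 + 478 + 538 + 364 = 4 684
65+: 313 + 217 = 530
Youth dependency ratio = 2 035 / 4 684 × 100 = 43.4
Old-age dependency ratio = 530 / 4 684 × 100 = 11.3
Total dependency ratio = (2 035 + 530) / 4 684 × 100 = 2 565 / 4 684 × 100 = 54.8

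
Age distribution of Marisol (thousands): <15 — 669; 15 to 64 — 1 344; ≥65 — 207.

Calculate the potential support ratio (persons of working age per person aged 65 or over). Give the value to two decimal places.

Potential support ratio = 1 344 / 207 = 6.49

Potential support ratio: 6.49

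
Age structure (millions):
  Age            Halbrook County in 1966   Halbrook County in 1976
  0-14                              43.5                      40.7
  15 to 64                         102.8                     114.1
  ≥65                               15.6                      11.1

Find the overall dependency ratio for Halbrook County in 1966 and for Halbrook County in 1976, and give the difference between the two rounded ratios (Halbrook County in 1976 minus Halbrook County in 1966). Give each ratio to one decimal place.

Halbrook County in 1966: 57.5
Halbrook County in 1976: 45.4
Difference: -12.1

Halbrook County in 1966: (43.5 + 15.6) / 102.8 × 100 = 59.1 / 102.8 × 100 = 57.5
Halbrook County in 1976: (40.7 + 11.1) / 114.1 × 100 = 51.8 / 114.1 × 100 = 45.4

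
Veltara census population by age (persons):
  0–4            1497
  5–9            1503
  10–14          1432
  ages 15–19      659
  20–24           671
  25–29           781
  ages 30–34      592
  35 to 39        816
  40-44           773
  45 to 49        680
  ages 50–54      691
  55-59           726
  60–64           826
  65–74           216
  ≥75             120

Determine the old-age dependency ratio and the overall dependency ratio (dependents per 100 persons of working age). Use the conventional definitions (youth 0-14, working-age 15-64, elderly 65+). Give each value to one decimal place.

0–14: 1497 + 1503 + 1432 = 4432
15–64: 659 + 671 + 781 + 592 + 816 + 773 + 680 + 691 + 726 + 826 = 7215
65+: 216 + 120 = 336
Old-age dependency ratio = 336 / 7215 × 100 = 4.7
Total dependency ratio = (4432 + 336) / 7215 × 100 = 4768 / 7215 × 100 = 66.1

Old-age dependency ratio: 4.7
Total dependency ratio: 66.1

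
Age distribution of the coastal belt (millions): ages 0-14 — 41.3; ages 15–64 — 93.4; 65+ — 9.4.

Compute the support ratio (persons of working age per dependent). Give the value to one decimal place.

Support ratio = 93.4 / (41.3 + 9.4) = 93.4 / 50.7 = 1.8

Support ratio: 1.8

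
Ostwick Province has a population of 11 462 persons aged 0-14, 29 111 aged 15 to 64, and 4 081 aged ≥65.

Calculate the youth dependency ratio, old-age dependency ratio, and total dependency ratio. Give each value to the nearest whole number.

Youth dependency ratio: 39
Old-age dependency ratio: 14
Total dependency ratio: 53

Youth dependency ratio = 11 462 / 29 111 × 100 = 39
Old-age dependency ratio = 4 081 / 29 111 × 100 = 14
Total dependency ratio = (11 462 + 4 081) / 29 111 × 100 = 15 543 / 29 111 × 100 = 53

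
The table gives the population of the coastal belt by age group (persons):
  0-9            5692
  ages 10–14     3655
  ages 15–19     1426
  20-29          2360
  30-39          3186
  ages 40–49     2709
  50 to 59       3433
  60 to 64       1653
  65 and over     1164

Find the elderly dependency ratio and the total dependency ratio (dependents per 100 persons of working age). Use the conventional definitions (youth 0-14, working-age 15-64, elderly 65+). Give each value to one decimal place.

0–14: 5692 + 3655 = 9347
15–64: 1426 + 2360 + 3186 + 2709 + 3433 + 1653 = 14767
65+: 1164
Old-age dependency ratio = 1164 / 14767 × 100 = 7.9
Total dependency ratio = (9347 + 1164) / 14767 × 100 = 10511 / 14767 × 100 = 71.2

Old-age dependency ratio: 7.9
Total dependency ratio: 71.2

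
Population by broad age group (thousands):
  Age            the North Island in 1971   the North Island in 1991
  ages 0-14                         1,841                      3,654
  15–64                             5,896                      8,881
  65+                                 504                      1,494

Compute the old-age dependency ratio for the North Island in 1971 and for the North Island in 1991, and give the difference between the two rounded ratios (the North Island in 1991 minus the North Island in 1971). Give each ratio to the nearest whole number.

the North Island in 1971: 9
the North Island in 1991: 17
Difference: +8

the North Island in 1971: 504 / 5,896 × 100 = 9
the North Island in 1991: 1,494 / 8,881 × 100 = 17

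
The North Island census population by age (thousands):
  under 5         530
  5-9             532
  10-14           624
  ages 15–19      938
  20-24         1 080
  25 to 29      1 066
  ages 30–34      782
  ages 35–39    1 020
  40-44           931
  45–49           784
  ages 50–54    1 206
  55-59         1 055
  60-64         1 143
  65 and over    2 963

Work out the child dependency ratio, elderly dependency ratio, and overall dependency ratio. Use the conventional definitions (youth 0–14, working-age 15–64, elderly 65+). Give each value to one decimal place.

0–14: 530 + 532 + 624 = 1 686
15–64: 938 + 1 080 + 1 066 + 782 + 1 020 + 931 + 784 + 1 206 + 1 055 + 1 143 = 10 005
65+: 2 963
Youth dependency ratio = 1 686 / 10 005 × 100 = 16.9
Old-age dependency ratio = 2 963 / 10 005 × 100 = 29.6
Total dependency ratio = (1 686 + 2 963) / 10 005 × 100 = 4 649 / 10 005 × 100 = 46.5

Youth dependency ratio: 16.9
Old-age dependency ratio: 29.6
Total dependency ratio: 46.5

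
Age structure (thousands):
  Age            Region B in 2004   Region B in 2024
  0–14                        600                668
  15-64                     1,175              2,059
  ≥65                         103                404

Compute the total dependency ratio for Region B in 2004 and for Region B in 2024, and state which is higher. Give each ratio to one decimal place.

Region B in 2004: (600 + 103) / 1,175 × 100 = 703 / 1,175 × 100 = 59.8
Region B in 2024: (668 + 404) / 2,059 × 100 = 1,072 / 2,059 × 100 = 52.1

Region B in 2004: 59.8
Region B in 2024: 52.1
Higher: Region B in 2004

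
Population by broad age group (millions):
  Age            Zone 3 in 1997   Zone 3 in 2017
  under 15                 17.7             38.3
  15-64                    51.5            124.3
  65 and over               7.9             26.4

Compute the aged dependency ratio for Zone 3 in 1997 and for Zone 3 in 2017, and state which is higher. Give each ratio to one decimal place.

Zone 3 in 1997: 7.9 / 51.5 × 100 = 15.3
Zone 3 in 2017: 26.4 / 124.3 × 100 = 21.2

Zone 3 in 1997: 15.3
Zone 3 in 2017: 21.2
Higher: Zone 3 in 2017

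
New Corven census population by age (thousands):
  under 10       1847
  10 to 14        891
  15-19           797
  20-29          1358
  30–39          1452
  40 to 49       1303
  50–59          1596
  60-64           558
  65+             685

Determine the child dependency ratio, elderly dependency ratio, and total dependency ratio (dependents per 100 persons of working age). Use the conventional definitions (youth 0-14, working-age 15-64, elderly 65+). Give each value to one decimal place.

0–14: 1847 + 891 = 2738
15–64: 797 + 1358 + 1452 + 1303 + 1596 + 558 = 7064
65+: 685
Youth dependency ratio = 2738 / 7064 × 100 = 38.8
Old-age dependency ratio = 685 / 7064 × 100 = 9.7
Total dependency ratio = (2738 + 685) / 7064 × 100 = 3423 / 7064 × 100 = 48.5

Youth dependency ratio: 38.8
Old-age dependency ratio: 9.7
Total dependency ratio: 48.5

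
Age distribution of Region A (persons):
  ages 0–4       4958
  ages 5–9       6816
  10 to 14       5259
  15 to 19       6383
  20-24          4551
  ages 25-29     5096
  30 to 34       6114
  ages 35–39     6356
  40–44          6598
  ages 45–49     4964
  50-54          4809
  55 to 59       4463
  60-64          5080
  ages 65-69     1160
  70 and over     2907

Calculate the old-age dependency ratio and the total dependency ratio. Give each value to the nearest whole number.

0–14: 4958 + 6816 + 5259 = 17033
15–64: 6383 + 4551 + 5096 + 6114 + 6356 + 6598 + 4964 + 4809 + 4463 + 5080 = 54414
65+: 1160 + 2907 = 4067
Old-age dependency ratio = 4067 / 54414 × 100 = 7
Total dependency ratio = (17033 + 4067) / 54414 × 100 = 21100 / 54414 × 100 = 39

Old-age dependency ratio: 7
Total dependency ratio: 39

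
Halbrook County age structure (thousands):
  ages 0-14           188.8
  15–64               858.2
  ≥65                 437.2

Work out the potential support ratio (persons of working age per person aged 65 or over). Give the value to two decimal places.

Potential support ratio: 1.96

Potential support ratio = 858.2 / 437.2 = 1.96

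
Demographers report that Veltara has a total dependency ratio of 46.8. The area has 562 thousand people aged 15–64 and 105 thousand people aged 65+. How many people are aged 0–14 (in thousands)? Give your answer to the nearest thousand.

Total dependency ratio = (youth + elderly) / working-age × 100
46.8 = (Y + 105) / 562 × 100
⇒ 158

Aged 0–14: 158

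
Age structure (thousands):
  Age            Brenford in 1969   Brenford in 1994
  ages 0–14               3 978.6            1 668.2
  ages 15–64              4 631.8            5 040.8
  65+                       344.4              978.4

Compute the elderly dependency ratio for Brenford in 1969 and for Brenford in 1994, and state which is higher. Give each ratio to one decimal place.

Brenford in 1969: 7.4
Brenford in 1994: 19.4
Higher: Brenford in 1994

Brenford in 1969: 344.4 / 4 631.8 × 100 = 7.4
Brenford in 1994: 978.4 / 5 040.8 × 100 = 19.4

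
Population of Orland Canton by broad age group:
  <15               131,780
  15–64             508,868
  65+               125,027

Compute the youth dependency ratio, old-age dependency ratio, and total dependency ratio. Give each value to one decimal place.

Youth dependency ratio = 131,780 / 508,868 × 100 = 25.9
Old-age dependency ratio = 125,027 / 508,868 × 100 = 24.6
Total dependency ratio = (131,780 + 125,027) / 508,868 × 100 = 256,807 / 508,868 × 100 = 50.5

Youth dependency ratio: 25.9
Old-age dependency ratio: 24.6
Total dependency ratio: 50.5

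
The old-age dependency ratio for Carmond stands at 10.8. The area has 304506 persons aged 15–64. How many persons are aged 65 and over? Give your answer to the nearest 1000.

Aged 65 and over: 33000

Old-age dependency ratio = elderly / working-age × 100
10.8 = E / 304506 × 100
⇒ 33000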